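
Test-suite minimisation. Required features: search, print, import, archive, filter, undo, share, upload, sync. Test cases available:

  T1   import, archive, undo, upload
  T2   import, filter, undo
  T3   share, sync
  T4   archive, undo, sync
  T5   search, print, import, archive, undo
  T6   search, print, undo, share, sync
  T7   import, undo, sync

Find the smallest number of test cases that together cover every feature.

T1, T2, T6 together cover {search, print, import, archive, filter, undo, share, upload, sync} — every feature.
No 2 of the 7 test cases cover everything (all 21 pairs fall short), so 3 is minimum.
Greedy (largest uncovered first) would take T5, T3, T1, T2 — 4 test cases — but 3 suffice.

3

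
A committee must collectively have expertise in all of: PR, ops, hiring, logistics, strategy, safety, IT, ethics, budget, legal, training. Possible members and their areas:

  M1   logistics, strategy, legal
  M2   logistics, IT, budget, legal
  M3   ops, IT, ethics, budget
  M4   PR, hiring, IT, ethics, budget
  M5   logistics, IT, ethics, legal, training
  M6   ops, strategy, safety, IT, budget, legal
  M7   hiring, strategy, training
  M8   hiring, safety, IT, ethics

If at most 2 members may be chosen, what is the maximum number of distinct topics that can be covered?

9

Choosing M4, M6 covers {PR, ops, hiring, strategy, safety, IT, ethics, budget, legal} — 9 topics.
No choice of 2 members does better; here logistics, training are left uncovered.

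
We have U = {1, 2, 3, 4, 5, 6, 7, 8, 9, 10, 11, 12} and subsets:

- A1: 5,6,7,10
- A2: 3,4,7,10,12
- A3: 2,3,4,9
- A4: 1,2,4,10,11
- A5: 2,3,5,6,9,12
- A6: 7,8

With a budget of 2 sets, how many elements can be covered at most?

Choosing A4, A5 covers {1, 2, 3, 4, 5, 6, 9, 10, 11, 12} — 10 elements.
No choice of 2 sets does better; here 7, 8 are left uncovered.

10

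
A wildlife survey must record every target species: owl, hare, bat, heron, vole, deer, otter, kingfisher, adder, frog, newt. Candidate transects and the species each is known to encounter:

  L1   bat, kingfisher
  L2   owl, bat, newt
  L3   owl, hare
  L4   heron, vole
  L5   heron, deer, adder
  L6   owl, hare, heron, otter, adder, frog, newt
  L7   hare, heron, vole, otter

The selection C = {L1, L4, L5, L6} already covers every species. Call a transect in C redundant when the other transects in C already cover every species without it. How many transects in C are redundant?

0

Drop L1: bat, kingfisher uncovered — not redundant.
Drop L4: vole uncovered — not redundant.
Drop L5: deer uncovered — not redundant.
Drop L6: owl, hare, otter, frog, … uncovered — not redundant.
None of the transects in C is redundant.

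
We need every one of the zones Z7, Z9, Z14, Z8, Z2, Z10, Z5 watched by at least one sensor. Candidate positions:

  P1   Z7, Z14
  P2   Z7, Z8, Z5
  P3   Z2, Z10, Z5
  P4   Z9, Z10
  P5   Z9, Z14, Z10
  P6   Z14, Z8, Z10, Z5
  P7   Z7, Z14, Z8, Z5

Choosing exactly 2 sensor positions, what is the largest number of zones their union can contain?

Choosing P2, P5 covers {Z7, Z9, Z14, Z8, Z10, Z5} — 6 zones.
No choice of 2 sensor positions does better; here Z2 is left uncovered.

6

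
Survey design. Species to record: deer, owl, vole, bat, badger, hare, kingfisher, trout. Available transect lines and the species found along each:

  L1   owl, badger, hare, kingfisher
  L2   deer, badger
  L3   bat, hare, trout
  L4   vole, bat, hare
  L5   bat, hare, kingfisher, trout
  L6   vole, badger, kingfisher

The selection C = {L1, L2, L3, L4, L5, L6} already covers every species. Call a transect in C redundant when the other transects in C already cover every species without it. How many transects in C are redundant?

4

Drop L1: owl uncovered — not redundant.
Drop L2: deer uncovered — not redundant.
Drop L3: the rest still cover every species — redundant.
Drop L4: the rest still cover every species — redundant.
Drop L5: the rest still cover every species — redundant.
Drop L6: the rest still cover every species — redundant.
4 redundant: L3, L4, L5, L6.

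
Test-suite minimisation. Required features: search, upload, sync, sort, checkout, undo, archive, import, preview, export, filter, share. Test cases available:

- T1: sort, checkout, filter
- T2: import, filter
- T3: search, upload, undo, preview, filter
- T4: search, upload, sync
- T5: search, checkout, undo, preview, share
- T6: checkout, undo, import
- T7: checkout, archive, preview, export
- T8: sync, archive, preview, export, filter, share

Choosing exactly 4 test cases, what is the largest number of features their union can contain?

12

Choosing T1, T2, T3, T8 covers {search, upload, sync, sort, checkout, undo, archive, import, preview, export, filter, share} — 12 features.
That is all 12 features.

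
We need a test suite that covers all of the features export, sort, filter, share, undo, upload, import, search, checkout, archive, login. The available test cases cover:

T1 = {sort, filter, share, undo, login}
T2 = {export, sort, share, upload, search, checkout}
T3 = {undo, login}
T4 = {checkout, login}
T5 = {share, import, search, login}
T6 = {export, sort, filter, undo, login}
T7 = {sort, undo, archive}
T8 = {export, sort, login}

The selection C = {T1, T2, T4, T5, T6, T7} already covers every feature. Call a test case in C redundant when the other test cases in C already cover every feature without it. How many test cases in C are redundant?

3

Drop T1: the rest still cover every feature — redundant.
Drop T2: upload uncovered — not redundant.
Drop T4: the rest still cover every feature — redundant.
Drop T5: import uncovered — not redundant.
Drop T6: the rest still cover every feature — redundant.
Drop T7: archive uncovered — not redundant.
3 redundant: T1, T4, T6.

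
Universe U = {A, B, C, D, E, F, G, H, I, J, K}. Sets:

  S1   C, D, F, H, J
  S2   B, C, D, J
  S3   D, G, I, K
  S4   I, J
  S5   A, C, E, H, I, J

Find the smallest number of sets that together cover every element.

4

S1, S2, S3, S5 together cover {A, B, C, D, E, F, G, H, I, J, K} — every element.
No 3 of the 5 sets cover everything (all 10 triples fall short), so 4 is minimum.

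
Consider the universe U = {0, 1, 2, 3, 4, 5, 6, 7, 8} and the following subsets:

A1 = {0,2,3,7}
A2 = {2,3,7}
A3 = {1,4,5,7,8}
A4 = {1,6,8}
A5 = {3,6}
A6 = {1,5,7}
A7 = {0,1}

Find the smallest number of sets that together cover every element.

3

A1, A3, A4 together cover {0, 1, 2, 3, 4, 5, 6, 7, 8} — every element.
No 2 of the 7 sets cover everything (all 21 pairs fall short), so 3 is minimum.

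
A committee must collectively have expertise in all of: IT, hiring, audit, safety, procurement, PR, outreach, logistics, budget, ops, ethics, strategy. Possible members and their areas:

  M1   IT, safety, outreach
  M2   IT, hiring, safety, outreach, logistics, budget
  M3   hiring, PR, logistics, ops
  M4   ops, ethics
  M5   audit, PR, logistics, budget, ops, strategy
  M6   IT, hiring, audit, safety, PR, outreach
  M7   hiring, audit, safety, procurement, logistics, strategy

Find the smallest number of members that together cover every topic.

M1, M4, M5, M7 together cover {IT, hiring, audit, safety, procurement, PR, outreach, logistics, budget, ops, ethics, strategy} — every topic.
No 3 of the 7 members cover everything (all 35 triples fall short), so 4 is minimum.

4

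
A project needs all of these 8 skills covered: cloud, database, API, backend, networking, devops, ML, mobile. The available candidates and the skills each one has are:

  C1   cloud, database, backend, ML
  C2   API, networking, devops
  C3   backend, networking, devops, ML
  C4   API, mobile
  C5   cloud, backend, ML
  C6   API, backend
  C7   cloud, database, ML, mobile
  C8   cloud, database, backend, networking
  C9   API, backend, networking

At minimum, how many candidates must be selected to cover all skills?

3

C1, C2, C4 together cover {cloud, database, API, backend, networking, devops, ML, mobile} — every skill.
No 2 of the 9 candidates cover everything (all 36 pairs fall short), so 3 is minimum.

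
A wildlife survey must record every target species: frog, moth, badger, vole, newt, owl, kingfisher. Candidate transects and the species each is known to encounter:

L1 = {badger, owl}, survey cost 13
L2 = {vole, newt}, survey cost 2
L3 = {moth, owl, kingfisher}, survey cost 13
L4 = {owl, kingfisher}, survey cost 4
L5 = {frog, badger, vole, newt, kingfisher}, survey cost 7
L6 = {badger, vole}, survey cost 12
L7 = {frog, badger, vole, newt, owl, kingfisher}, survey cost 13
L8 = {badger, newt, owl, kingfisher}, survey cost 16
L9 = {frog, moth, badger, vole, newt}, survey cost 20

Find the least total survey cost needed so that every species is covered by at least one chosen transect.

20

L3, L5 cover every species at survey cost 13 + 7 = 20.
Any cover uses at least 2 transects; among all covering selections none totals below 20.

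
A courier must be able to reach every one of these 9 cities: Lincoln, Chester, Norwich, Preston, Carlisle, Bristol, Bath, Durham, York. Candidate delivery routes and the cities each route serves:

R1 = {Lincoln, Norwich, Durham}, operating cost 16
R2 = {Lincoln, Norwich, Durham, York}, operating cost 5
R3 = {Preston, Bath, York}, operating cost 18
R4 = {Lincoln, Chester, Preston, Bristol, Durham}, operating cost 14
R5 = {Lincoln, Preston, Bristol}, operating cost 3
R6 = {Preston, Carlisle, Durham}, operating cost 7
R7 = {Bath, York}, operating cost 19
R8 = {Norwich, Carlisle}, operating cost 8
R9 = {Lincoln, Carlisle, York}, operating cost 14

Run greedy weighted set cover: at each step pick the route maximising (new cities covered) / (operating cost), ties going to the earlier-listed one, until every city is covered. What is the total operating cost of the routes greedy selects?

47

Pick 1: R5 adds 3 new (Lincoln, Preston, Bristol) at operating cost 3 (ratio 3/3).
Pick 2: R2 adds 3 new (Norwich, Durham, York) at operating cost 5 (ratio 3/5).
Pick 3: R6 adds 1 new (Carlisle) at operating cost 7 (ratio 1/7).
Pick 4: R4 adds 1 new (Chester) at operating cost 14 (ratio 1/14).
Pick 5: R3 adds 1 new (Bath) at operating cost 18 (ratio 1/18).
Greedy total operating cost: 3 + 5 + 7 + 14 + 18 = 47. (The true optimum is 40, so greedy overshoots here.)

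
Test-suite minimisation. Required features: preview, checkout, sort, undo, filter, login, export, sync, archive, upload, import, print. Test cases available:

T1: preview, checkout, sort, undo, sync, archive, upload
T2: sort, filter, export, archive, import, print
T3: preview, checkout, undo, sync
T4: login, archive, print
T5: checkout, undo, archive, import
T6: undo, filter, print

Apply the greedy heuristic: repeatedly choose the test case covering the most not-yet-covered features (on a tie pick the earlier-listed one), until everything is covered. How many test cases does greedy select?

Pick 1: T1 covers 7 new features (preview, checkout, sort, undo, sync, archive, upload).
Pick 2: T2 covers 4 new features (filter, export, import, print).
Pick 3: T4 covers 1 new features (login).
Greedy uses 3 test cases.

3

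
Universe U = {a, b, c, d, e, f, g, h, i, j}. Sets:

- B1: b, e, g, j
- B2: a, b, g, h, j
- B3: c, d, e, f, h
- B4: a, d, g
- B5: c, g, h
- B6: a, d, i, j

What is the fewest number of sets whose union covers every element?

3

B1, B3, B6 together cover {a, b, c, d, e, f, g, h, i, j} — every element.
No 2 of the 6 sets cover everything (all 15 pairs fall short), so 3 is minimum.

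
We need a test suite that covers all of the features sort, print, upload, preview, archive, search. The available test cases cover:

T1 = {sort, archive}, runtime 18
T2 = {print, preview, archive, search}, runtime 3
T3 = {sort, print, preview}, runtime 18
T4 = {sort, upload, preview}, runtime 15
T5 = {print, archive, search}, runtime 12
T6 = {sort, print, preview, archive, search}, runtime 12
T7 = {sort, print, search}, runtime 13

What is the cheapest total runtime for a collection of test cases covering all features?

T2, T4 cover every feature at runtime 3 + 15 = 18.
Any cover uses at least 2 test cases; among all covering selections none totals below 18.

18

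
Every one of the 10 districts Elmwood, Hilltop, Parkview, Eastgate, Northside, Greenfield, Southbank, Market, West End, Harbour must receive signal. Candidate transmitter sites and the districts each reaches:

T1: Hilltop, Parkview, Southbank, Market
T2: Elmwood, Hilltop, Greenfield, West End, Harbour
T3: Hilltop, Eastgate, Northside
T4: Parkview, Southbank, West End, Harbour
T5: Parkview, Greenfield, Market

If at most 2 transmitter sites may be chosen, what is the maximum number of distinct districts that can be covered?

8

Choosing T1, T2 covers {Elmwood, Hilltop, Parkview, Greenfield, Southbank, Market, West End, Harbour} — 8 districts.
No choice of 2 transmitter sites does better; here Eastgate, Northside are left uncovered.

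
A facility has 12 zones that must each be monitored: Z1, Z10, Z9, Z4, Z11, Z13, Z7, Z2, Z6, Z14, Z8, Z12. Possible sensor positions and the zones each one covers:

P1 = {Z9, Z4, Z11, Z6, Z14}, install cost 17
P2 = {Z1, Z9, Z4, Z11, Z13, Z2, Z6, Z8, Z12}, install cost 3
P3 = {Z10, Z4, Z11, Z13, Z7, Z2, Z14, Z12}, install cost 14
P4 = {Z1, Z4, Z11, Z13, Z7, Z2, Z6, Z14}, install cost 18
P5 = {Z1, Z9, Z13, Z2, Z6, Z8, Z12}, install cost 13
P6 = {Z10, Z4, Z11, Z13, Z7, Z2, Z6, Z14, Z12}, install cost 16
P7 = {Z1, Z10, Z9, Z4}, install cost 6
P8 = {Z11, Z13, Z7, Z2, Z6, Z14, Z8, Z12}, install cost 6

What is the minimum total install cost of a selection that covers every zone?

P7, P8 cover every zone at install cost 6 + 6 = 12.
Any cover uses at least 2 sensor positions; among all covering selections none totals below 12.
Greedy by coverage-per-install cost would pick P2, P8, P7 for 15 — worse than the optimum 12.

12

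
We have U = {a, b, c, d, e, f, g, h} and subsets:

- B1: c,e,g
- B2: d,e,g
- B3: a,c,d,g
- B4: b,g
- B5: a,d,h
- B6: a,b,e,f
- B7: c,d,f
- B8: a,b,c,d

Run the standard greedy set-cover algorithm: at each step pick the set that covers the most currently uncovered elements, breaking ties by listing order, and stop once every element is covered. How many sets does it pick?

3

Pick 1: B3 covers 4 new elements (a, c, d, g).
Pick 2: B6 covers 3 new elements (b, e, f).
Pick 3: B5 covers 1 new elements (h).
Greedy uses 3 sets.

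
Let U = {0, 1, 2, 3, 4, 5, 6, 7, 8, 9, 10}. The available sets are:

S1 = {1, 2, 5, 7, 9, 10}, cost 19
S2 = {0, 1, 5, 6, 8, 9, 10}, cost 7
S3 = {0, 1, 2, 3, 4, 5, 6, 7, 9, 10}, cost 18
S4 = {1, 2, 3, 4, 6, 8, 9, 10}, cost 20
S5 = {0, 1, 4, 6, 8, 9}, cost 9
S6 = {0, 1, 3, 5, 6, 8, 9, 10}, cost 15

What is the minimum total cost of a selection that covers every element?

S2, S3 cover every element at cost 7 + 18 = 25.
Any cover uses at least 2 sets; among all covering selections none totals below 25.

25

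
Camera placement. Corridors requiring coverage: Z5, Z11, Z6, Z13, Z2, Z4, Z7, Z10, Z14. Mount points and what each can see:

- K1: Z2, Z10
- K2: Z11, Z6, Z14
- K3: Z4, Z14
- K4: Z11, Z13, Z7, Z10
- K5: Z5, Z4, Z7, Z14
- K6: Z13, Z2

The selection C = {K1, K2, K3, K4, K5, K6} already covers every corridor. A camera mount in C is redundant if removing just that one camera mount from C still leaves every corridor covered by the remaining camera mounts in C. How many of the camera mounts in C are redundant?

4

Drop K1: the rest still cover every corridor — redundant.
Drop K2: Z6 uncovered — not redundant.
Drop K3: the rest still cover every corridor — redundant.
Drop K4: the rest still cover every corridor — redundant.
Drop K5: Z5 uncovered — not redundant.
Drop K6: the rest still cover every corridor — redundant.
4 redundant: K1, K3, K4, K6.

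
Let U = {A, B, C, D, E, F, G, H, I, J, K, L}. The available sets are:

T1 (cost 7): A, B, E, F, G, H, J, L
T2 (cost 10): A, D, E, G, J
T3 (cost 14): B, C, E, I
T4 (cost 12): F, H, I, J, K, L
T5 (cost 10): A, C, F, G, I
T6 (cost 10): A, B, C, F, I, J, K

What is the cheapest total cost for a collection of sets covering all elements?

27

T1, T2, T6 cover every element at cost 7 + 10 + 10 = 27.
Any cover uses at least 3 sets; among all covering selections none totals below 27.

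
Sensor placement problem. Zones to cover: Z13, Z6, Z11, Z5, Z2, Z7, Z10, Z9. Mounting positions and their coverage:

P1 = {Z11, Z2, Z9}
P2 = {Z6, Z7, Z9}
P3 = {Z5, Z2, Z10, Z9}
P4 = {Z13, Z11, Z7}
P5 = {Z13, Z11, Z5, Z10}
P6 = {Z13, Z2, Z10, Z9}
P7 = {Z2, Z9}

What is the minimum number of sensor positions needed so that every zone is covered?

P1, P2, P5 together cover {Z13, Z6, Z11, Z5, Z2, Z7, Z10, Z9} — every zone.
No 2 of the 7 sensor positions cover everything (all 21 pairs fall short), so 3 is minimum.

3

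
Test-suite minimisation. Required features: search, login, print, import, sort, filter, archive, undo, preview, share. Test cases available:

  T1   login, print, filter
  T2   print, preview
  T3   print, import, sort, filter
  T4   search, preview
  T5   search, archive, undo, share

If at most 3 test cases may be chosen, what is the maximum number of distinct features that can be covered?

Choosing T1, T3, T5 covers {search, login, print, import, sort, filter, archive, undo, share} — 9 features.
No choice of 3 test cases does better; here preview is left uncovered.

9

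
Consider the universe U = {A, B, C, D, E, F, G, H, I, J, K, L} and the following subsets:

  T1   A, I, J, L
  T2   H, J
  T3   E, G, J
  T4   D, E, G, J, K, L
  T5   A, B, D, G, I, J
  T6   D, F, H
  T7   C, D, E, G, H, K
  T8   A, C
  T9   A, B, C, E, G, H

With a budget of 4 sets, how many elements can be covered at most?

Choosing T1, T4, T6, T9 covers {A, B, C, D, E, F, G, H, I, J, K, L} — 12 elements.
That is all 12 elements.

12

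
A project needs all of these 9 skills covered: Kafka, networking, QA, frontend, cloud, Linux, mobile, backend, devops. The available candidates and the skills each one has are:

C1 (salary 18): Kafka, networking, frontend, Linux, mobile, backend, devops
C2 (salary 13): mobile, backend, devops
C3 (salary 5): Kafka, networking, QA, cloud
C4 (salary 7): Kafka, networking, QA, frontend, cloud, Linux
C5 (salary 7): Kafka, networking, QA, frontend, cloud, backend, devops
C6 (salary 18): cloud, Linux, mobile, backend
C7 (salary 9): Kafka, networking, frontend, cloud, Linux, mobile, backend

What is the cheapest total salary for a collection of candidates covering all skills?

C5, C7 cover every skill at salary 7 + 9 = 16.
Any cover uses at least 2 candidates; among all covering selections none totals below 16.

16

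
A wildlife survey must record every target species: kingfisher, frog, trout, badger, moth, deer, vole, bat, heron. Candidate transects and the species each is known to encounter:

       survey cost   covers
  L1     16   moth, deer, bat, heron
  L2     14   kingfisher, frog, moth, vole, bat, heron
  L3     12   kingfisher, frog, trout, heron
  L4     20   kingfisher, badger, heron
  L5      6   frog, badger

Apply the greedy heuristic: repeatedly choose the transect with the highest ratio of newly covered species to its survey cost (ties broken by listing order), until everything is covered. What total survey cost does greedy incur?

Pick 1: L2 adds 6 new (kingfisher, frog, moth, vole, bat, heron) at survey cost 14 (ratio 6/14).
Pick 2: L5 adds 1 new (badger) at survey cost 6 (ratio 1/6).
Pick 3: L3 adds 1 new (trout) at survey cost 12 (ratio 1/12).
Pick 4: L1 adds 1 new (deer) at survey cost 16 (ratio 1/16).
Greedy total survey cost: 14 + 6 + 12 + 16 = 48.

48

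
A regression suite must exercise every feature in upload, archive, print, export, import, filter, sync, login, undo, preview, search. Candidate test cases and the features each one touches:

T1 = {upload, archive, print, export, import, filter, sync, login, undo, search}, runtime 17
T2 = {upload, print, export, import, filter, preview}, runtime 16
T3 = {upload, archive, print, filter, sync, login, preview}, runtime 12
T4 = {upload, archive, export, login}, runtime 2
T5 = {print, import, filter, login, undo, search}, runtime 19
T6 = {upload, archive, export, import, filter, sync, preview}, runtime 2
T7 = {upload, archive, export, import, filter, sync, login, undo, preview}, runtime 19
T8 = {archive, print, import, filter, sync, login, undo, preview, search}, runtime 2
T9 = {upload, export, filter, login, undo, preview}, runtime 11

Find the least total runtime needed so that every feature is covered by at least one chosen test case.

4

T4, T8 cover every feature at runtime 2 + 2 = 4.
Any cover uses at least 2 test cases; among all covering selections none totals below 4.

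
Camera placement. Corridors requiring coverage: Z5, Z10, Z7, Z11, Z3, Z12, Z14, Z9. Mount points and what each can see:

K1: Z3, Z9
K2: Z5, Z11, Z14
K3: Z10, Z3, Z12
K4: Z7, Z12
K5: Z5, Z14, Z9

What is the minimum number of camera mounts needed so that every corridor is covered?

4

K1, K2, K3, K4 together cover {Z5, Z10, Z7, Z11, Z3, Z12, Z14, Z9} — every corridor.
No 3 of the 5 camera mounts cover everything (all 10 triples fall short), so 4 is minimum.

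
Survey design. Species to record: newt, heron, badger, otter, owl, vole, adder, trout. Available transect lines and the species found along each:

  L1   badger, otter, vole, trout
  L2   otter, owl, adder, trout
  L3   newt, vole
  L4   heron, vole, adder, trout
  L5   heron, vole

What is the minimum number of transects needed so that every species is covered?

L1, L2, L3, L4 together cover {newt, heron, badger, otter, owl, vole, adder, trout} — every species.
No 3 of the 5 transects cover everything (all 10 triples fall short), so 4 is minimum.

4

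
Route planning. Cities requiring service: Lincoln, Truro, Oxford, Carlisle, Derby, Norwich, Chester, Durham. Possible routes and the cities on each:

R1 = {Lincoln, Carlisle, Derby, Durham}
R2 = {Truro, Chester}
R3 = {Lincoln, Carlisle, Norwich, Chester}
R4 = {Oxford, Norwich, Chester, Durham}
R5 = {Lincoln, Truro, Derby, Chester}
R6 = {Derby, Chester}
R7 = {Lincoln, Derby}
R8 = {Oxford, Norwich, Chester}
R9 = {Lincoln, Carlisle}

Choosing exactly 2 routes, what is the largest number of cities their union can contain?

Choosing R1, R4 covers {Lincoln, Oxford, Carlisle, Derby, Norwich, Chester, Durham} — 7 cities.
No choice of 2 routes does better; here Truro is left uncovered.

7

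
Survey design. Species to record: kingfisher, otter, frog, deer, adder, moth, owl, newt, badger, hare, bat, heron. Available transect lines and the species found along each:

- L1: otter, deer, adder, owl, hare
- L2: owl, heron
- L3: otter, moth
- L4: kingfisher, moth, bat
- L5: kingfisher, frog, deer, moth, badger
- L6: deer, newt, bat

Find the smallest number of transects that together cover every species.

L1, L2, L5, L6 together cover {kingfisher, otter, frog, deer, adder, moth, owl, newt, badger, hare, bat, heron} — every species.
No 3 of the 6 transects cover everything (all 20 triples fall short), so 4 is minimum.

4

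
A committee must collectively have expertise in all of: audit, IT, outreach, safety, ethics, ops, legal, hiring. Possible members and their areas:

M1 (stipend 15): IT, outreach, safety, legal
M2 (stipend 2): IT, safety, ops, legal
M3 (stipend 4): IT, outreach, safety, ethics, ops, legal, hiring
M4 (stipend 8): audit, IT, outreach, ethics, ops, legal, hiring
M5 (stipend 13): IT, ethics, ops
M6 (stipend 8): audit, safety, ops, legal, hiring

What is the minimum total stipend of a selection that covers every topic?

M2, M4 cover every topic at stipend 2 + 8 = 10.
Any cover uses at least 2 members; among all covering selections none totals below 10.
Greedy by coverage-per-stipend would pick M2, M3, M4 for 14 — worse than the optimum 10.

10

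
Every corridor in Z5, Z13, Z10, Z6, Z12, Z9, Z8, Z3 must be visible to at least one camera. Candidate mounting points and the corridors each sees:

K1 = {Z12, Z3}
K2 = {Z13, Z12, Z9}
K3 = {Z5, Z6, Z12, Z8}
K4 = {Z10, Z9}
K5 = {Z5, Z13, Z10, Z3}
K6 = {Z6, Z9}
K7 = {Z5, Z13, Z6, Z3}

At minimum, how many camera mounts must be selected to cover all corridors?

3

K2, K3, K5 together cover {Z5, Z13, Z10, Z6, Z12, Z9, Z8, Z3} — every corridor.
No 2 of the 7 camera mounts cover everything (all 21 pairs fall short), so 3 is minimum.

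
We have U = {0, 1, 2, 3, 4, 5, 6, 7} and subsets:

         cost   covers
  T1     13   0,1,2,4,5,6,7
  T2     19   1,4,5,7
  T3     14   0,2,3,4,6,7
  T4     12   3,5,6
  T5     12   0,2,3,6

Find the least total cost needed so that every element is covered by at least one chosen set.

T1, T4 cover every element at cost 13 + 12 = 25.
Any cover uses at least 2 sets; among all covering selections none totals below 25.

25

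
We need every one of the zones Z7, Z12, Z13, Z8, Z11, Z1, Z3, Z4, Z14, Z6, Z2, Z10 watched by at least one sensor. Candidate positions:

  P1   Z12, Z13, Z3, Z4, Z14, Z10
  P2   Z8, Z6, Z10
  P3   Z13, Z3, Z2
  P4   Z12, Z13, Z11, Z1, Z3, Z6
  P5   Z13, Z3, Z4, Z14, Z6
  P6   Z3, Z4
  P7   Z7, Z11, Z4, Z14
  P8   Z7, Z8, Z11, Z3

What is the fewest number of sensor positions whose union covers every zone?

4

P1, P3, P4, P8 together cover {Z7, Z12, Z13, Z8, Z11, Z1, Z3, Z4, Z14, Z6, Z2, Z10} — every zone.
No 3 of the 8 sensor positions cover everything (all 56 triples fall short), so 4 is minimum.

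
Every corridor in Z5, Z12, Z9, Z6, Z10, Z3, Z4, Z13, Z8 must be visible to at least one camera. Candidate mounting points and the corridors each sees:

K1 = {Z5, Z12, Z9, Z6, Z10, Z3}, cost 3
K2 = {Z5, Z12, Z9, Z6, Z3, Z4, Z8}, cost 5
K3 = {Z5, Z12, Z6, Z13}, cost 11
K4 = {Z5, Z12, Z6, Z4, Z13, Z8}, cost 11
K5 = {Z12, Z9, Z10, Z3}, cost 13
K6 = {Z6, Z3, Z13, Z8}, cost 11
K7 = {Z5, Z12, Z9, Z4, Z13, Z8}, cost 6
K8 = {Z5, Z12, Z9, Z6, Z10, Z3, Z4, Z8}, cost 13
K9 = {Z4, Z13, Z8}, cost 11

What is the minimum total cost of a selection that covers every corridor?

9

K1, K7 cover every corridor at cost 3 + 6 = 9.
Any cover uses at least 2 camera mounts; among all covering selections none totals below 9.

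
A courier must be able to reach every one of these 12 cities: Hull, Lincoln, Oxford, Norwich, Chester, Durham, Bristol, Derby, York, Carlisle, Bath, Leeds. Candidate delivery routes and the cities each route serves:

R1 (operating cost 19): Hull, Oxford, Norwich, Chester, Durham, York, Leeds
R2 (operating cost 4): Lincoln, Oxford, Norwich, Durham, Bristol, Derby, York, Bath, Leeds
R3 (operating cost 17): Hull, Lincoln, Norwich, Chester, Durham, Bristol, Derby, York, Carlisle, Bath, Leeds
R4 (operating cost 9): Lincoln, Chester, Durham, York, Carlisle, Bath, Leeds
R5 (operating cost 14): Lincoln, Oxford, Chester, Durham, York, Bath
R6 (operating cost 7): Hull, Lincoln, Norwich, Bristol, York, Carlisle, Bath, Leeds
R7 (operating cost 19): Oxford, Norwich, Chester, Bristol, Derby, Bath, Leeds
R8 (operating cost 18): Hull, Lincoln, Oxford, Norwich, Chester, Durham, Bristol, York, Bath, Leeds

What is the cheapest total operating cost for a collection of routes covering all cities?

20

R2, R4, R6 cover every city at operating cost 4 + 9 + 7 = 20.
Any cover uses at least 2 routes; among all covering selections none totals below 20.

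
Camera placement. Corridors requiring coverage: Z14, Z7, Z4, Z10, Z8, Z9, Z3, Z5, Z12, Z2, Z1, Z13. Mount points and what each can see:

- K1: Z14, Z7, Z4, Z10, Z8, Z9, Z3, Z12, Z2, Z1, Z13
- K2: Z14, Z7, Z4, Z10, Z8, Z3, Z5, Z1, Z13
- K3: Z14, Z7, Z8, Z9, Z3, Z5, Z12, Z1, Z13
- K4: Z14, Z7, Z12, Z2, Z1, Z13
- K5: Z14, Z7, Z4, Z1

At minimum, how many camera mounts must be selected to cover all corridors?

2

K1, K2 together cover {Z14, Z7, Z4, Z10, Z8, Z9, Z3, Z5, Z12, Z2, Z1, Z13} — every corridor.
No single camera mount contains all 12 corridors, so 2 is optimal.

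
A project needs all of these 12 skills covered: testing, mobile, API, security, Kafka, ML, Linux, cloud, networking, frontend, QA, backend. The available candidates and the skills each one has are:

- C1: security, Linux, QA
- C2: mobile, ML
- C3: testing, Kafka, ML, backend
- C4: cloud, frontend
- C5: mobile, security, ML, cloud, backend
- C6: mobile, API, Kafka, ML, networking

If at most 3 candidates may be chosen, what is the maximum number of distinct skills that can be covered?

Choosing C1, C3, C6 covers {testing, mobile, API, security, Kafka, ML, Linux, networking, QA, backend} — 10 skills.
No choice of 3 candidates does better; here cloud, frontend are left uncovered.

10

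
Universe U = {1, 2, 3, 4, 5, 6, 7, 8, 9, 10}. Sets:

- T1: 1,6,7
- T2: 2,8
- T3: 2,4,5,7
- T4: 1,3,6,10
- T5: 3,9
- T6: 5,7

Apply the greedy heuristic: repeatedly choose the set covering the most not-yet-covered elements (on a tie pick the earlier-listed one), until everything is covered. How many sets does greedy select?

Pick 1: T3 covers 4 new elements (2, 4, 5, 7).
Pick 2: T4 covers 4 new elements (1, 3, 6, 10).
Pick 3: T2 covers 1 new elements (8).
Pick 4: T5 covers 1 new elements (9).
Greedy uses 4 sets.

4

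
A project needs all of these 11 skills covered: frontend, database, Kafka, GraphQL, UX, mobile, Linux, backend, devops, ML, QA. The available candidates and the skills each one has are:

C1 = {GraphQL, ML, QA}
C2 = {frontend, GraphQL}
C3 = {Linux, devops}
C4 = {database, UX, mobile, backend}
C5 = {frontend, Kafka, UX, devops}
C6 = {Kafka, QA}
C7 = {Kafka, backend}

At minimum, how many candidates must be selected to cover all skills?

4

C1, C3, C4, C5 together cover {frontend, database, Kafka, GraphQL, UX, mobile, Linux, backend, devops, ML, QA} — every skill.
No 3 of the 7 candidates cover everything (all 35 triples fall short), so 4 is minimum.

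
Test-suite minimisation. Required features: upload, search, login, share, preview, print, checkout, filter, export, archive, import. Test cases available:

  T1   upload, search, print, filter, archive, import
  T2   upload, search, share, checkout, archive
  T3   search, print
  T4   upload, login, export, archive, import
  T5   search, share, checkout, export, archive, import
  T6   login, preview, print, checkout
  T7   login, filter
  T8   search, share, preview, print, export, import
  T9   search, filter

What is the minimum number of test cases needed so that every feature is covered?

T1, T5, T6 together cover {upload, search, login, share, preview, print, checkout, filter, export, archive, import} — every feature.
No 2 of the 9 test cases cover everything (all 36 pairs fall short), so 3 is minimum.

3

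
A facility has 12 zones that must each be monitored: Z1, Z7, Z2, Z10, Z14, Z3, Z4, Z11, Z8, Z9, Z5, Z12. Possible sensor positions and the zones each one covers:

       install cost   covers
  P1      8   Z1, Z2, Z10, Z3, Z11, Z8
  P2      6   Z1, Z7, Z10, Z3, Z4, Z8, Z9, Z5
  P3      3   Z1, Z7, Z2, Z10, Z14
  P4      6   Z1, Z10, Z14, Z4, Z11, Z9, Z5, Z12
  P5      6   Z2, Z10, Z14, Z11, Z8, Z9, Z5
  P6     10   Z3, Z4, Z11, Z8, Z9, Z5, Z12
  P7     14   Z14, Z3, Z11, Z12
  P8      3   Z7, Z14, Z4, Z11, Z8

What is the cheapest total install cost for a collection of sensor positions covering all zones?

13

P3, P6 cover every zone at install cost 3 + 10 = 13.
Any cover uses at least 2 sensor positions; among all covering selections none totals below 13.
Greedy by coverage-per-install cost would pick P3, P8, P2, P4 for 18 — worse than the optimum 13.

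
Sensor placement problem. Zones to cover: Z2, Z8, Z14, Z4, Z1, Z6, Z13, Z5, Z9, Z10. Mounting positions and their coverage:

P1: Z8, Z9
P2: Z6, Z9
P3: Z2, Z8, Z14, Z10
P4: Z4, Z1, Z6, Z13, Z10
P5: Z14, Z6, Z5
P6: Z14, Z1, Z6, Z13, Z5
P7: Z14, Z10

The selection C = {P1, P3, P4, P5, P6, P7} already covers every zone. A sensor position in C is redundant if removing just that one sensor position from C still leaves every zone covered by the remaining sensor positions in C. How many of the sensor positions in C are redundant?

Drop P1: Z9 uncovered — not redundant.
Drop P3: Z2 uncovered — not redundant.
Drop P4: Z4 uncovered — not redundant.
Drop P5: the rest still cover every zone — redundant.
Drop P6: the rest still cover every zone — redundant.
Drop P7: the rest still cover every zone — redundant.
3 redundant: P5, P6, P7.

3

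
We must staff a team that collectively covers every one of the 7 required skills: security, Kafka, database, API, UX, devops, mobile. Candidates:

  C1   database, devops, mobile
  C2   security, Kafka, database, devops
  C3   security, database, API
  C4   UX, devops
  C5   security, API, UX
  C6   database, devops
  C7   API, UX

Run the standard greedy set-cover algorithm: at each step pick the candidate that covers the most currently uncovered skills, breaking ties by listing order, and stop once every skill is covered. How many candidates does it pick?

Pick 1: C2 covers 4 new skills (security, Kafka, database, devops).
Pick 2: C5 covers 2 new skills (API, UX).
Pick 3: C1 covers 1 new skills (mobile).
Greedy uses 3 candidates.

3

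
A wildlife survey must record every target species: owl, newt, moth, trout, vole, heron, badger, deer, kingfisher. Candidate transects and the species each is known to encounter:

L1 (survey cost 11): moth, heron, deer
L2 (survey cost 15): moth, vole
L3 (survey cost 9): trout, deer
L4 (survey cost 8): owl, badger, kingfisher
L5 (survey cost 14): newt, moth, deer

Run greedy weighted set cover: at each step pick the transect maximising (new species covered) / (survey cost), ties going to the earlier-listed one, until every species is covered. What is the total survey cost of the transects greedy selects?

Pick 1: L4 adds 3 new (owl, badger, kingfisher) at survey cost 8 (ratio 3/8).
Pick 2: L1 adds 3 new (moth, heron, deer) at survey cost 11 (ratio 3/11).
Pick 3: L3 adds 1 new (trout) at survey cost 9 (ratio 1/9).
Pick 4: L5 adds 1 new (newt) at survey cost 14 (ratio 1/14).
Pick 5: L2 adds 1 new (vole) at survey cost 15 (ratio 1/15).
Greedy total survey cost: 8 + 11 + 9 + 14 + 15 = 57.

57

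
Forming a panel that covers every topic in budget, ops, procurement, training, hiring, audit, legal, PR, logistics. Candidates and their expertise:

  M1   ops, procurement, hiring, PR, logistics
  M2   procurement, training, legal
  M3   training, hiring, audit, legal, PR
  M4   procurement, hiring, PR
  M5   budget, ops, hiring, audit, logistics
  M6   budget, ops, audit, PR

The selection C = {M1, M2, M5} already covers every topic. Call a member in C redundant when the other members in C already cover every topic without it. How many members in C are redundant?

0

Drop M1: PR uncovered — not redundant.
Drop M2: training, legal uncovered — not redundant.
Drop M5: budget, audit uncovered — not redundant.
None of the members in C is redundant.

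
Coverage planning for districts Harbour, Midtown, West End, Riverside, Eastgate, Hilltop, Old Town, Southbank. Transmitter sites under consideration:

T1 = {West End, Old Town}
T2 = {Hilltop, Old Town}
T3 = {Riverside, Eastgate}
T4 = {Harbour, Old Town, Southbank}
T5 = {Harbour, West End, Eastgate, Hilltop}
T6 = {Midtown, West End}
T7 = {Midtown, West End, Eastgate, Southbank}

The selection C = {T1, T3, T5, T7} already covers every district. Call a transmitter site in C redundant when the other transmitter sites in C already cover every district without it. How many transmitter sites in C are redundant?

0

Drop T1: Old Town uncovered — not redundant.
Drop T3: Riverside uncovered — not redundant.
Drop T5: Harbour, Hilltop uncovered — not redundant.
Drop T7: Midtown, Southbank uncovered — not redundant.
None of the transmitter sites in C is redundant.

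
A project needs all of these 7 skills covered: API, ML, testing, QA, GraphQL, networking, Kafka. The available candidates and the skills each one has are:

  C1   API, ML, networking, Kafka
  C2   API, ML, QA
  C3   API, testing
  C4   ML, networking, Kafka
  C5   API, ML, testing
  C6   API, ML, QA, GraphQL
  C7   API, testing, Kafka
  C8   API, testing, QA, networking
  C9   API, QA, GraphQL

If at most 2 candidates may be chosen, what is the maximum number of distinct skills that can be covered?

Choosing C1, C6 covers {API, ML, QA, GraphQL, networking, Kafka} — 6 skills.
No choice of 2 candidates does better; here testing is left uncovered.

6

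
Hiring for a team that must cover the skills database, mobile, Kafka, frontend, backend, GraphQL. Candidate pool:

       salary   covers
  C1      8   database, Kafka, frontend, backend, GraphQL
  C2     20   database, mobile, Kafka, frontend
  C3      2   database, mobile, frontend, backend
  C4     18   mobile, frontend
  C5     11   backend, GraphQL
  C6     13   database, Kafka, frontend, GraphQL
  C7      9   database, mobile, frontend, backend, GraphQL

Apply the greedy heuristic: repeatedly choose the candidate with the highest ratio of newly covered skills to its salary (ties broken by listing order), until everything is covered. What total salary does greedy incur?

Pick 1: C3 adds 4 new (database, mobile, frontend, backend) at salary 2 (ratio 4/2).
Pick 2: C1 adds 2 new (Kafka, GraphQL) at salary 8 (ratio 2/8).
Greedy total salary: 2 + 8 = 10.

10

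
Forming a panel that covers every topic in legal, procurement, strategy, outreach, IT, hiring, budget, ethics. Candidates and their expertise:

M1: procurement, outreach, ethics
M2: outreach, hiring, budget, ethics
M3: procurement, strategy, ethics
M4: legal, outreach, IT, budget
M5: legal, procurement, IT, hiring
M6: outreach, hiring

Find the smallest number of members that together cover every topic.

M2, M3, M4 together cover {legal, procurement, strategy, outreach, IT, hiring, budget, ethics} — every topic.
No 2 of the 6 members cover everything (all 15 pairs fall short), so 3 is minimum.

3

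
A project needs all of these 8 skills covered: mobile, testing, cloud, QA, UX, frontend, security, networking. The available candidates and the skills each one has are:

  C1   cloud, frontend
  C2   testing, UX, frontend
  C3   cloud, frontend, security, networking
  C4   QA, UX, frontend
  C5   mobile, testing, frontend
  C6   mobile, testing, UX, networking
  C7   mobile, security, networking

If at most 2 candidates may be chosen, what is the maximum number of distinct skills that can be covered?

Choosing C3, C6 covers {mobile, testing, cloud, UX, frontend, security, networking} — 7 skills.
No choice of 2 candidates does better; here QA is left uncovered.

7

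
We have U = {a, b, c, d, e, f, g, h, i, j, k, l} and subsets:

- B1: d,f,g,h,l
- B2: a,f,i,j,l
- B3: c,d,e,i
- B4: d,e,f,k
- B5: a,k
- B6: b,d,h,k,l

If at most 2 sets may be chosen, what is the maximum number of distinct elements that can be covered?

9

Choosing B2, B6 covers {a, b, d, f, h, i, j, k, l} — 9 elements.
No choice of 2 sets does better; here c, e, g are left uncovered.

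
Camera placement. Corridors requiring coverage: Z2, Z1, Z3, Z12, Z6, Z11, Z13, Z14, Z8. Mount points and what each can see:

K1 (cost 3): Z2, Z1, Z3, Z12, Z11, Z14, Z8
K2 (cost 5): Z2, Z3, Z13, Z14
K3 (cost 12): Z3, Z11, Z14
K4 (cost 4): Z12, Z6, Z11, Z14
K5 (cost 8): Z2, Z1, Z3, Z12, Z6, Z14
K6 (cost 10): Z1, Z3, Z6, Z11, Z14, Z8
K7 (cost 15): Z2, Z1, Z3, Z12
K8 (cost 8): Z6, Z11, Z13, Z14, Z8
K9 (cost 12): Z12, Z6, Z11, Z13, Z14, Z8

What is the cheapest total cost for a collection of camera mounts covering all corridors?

K1, K8 cover every corridor at cost 3 + 8 = 11.
Any cover uses at least 2 camera mounts; among all covering selections none totals below 11.
Greedy by coverage-per-cost would pick K1, K4, K2 for 12 — worse than the optimum 11.

11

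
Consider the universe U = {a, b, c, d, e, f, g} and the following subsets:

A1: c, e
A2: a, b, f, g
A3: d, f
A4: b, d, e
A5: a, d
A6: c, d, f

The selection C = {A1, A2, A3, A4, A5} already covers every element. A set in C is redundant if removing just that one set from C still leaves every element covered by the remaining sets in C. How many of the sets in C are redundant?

3

Drop A1: c uncovered — not redundant.
Drop A2: g uncovered — not redundant.
Drop A3: the rest still cover every element — redundant.
Drop A4: the rest still cover every element — redundant.
Drop A5: the rest still cover every element — redundant.
3 redundant: A3, A4, A5.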